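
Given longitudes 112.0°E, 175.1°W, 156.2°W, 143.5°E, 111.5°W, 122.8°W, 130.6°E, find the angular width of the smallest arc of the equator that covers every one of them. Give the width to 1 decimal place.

136.5°

Sort the longitudes: -175.1°, -156.2°, -122.8°, -111.5°, +112.0°, +130.6°, +143.5°.
Eastward gaps between consecutive values (wrapping around): 18.9°, 33.4°, 11.3°, 223.5°, 18.6°, 12.9°, 41.4°.
Largest gap = 223.5° ⇒ minimal covering band is its complement: 360° − 223.5° = 136.5°.
Band runs from +112.0° eastward to -111.5°, crossing the antimeridian.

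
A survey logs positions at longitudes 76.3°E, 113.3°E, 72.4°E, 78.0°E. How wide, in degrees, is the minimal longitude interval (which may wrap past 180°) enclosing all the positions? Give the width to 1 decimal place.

Sort the longitudes: +72.4°, +76.3°, +78.0°, +113.3°.
Eastward gaps between consecutive values (wrapping around): 3.9°, 1.7°, 35.3°, 319.1°.
Largest gap = 319.1° ⇒ minimal covering band is its complement: 360° − 319.1° = 40.9°.
Band runs from +72.4° eastward to +113.3°.

40.9°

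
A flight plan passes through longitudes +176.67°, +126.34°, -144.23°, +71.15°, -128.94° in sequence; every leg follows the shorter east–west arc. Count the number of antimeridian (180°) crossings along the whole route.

Leg 1: +176.67° → +126.34°, shortest Δλ = -50.33° (west) — does not cross 180°.
Leg 2: +126.34° → -144.23°, shortest Δλ = 89.43° (east) — crosses 180°.
Leg 3: -144.23° → +71.15°, shortest Δλ = -144.62° (west) — crosses 180°.
Leg 4: +71.15° → -128.94°, shortest Δλ = 159.91° (east) — crosses 180°.
Total crossings: 3.

3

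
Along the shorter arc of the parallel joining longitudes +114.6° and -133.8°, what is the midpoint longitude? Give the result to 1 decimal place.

+170.4°

Signed shortest Δλ from +114.6° to -133.8° is +111.6°.
Midpoint longitude = +114.6° + (+111.6°)/2 = +114.6° + 55.8° = +170.4°.
(The naïve average (+114.6 + -133.8)/2 = -9.6° is on the wrong side of the globe.)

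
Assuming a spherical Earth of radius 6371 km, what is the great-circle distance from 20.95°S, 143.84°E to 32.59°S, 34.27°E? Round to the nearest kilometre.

Δλ = 34.27 − 143.84 = -109.57°.
Δφ = -32.59 − -20.95 = -11.64°.
a = sin²(Δφ/2) + cos φ₁ · cos φ₂ · sin²(Δλ/2) = 0.535487.
c = 2·atan2(√a, √(1−a)) = 1.64183 rad → d = 6371·c ≈ 10460.10 km.

10460 km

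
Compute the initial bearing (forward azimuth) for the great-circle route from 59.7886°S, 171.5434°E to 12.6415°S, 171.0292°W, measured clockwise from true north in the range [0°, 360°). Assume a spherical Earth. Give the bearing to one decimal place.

Δλ = -171.0292 − 171.5434 = -342.5726°; wrapped into (−180°, 180°]: 17.4274°.
θ = atan2( sin Δλ · cos φ₂ , cos φ₁ · sin φ₂ − sin φ₁ · cos φ₂ · cos Δλ )
  = atan2(0.29224, 0.69440) = 22.824° → normalised to [0°, 360°): 22.824°.

22.8°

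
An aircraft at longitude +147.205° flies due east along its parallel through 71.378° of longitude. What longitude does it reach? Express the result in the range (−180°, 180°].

-141.417°

Start at +147.205°; shift +71.378° → +218.583°.
+218.583° lies outside (−180°, 180°]; subtract 360° → -141.417°.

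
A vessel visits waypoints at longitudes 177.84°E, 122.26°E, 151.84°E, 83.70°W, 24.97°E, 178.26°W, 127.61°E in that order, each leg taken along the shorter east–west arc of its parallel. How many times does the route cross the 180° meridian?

3

Leg 1: +177.84° → +122.26°, shortest Δλ = -55.58° (west) — does not cross 180°.
Leg 2: +122.26° → +151.84°, shortest Δλ = 29.58° (east) — does not cross 180°.
Leg 3: +151.84° → -83.70°, shortest Δλ = 124.46° (east) — crosses 180°.
Leg 4: -83.70° → +24.97°, shortest Δλ = 108.67° (east) — does not cross 180°.
Leg 5: +24.97° → -178.26°, shortest Δλ = 156.77° (east) — crosses 180°.
Leg 6: -178.26° → +127.61°, shortest Δλ = -54.13° (west) — crosses 180°.
Total crossings: 3.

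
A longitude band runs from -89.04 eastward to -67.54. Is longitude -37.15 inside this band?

No

Band width going east from -89.04° to -67.54°: ((-67.54 − -89.04) mod 360) = 21.50°.
Offset of -37.15° east of the west edge: ((-37.15 − -89.04) mod 360) = 51.89°.
51.89° > 21.50° ⇒ outside.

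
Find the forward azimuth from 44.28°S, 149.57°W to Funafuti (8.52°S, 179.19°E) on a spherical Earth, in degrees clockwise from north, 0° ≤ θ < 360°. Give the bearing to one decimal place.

Δλ = 179.19 − -149.57 = 328.76°; wrapped into (−180°, 180°]: -31.24°.
θ = atan2( sin Δλ · cos φ₂ , cos φ₁ · sin φ₂ − sin φ₁ · cos φ₂ · cos Δλ )
  = atan2(-0.51290, 0.48428) = -46.644° → normalised to [0°, 360°): 313.356°.

313.4°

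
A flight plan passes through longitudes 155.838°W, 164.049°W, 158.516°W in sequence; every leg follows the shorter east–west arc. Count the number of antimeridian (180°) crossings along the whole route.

Leg 1: -155.838° → -164.049°, shortest Δλ = -8.211° (west) — does not cross 180°.
Leg 2: -164.049° → -158.516°, shortest Δλ = 5.533° (east) — does not cross 180°.
Total crossings: 0.

0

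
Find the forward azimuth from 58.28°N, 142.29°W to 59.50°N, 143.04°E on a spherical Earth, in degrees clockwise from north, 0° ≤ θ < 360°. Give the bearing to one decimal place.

Δλ = 143.04 − -142.29 = 285.33°; wrapped into (−180°, 180°]: -74.67°.
θ = atan2( sin Δλ · cos φ₂ , cos φ₁ · sin φ₂ − sin φ₁ · cos φ₂ · cos Δλ )
  = atan2(-0.48948, 0.33888) = -55.304° → normalised to [0°, 360°): 304.696°.

304.7°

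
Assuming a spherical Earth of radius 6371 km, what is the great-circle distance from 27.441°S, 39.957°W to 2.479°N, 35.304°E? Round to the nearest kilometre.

8688 km

Δλ = 35.304 − -39.957 = 75.261°.
Δφ = 2.479 − -27.441 = 29.920°.
a = sin²(Δφ/2) + cos φ₁ · cos φ₂ · sin²(Δλ/2) = 0.397177.
c = 2·atan2(√a, √(1−a)) = 1.36367 rad → d = 6371·c ≈ 8687.95 km.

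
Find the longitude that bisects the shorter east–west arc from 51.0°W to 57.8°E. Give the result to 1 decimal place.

3.4°E

Signed shortest Δλ from -51.0° to +57.8° is +108.8°.
Midpoint longitude = -51.0° + (+108.8°)/2 = -51.0° + 54.4° = +3.4°.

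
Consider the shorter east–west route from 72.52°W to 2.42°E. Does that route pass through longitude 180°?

No

Signed shortest Δλ = ((2.42 − -72.52 + 180) mod 360) − 180 = 74.94°.
Going east by 74.94° from -72.52° reaches +2.42° without touching 180°.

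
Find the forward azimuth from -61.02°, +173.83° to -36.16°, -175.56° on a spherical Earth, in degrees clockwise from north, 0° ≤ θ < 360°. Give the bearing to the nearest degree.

20°

Δλ = -175.56 − 173.83 = -349.39°; wrapped into (−180°, 180°]: 10.61°.
θ = atan2( sin Δλ · cos φ₂ , cos φ₁ · sin φ₂ − sin φ₁ · cos φ₂ · cos Δλ )
  = atan2(0.14866, 0.40833) = 20.005° → normalised to [0°, 360°): 20.005°.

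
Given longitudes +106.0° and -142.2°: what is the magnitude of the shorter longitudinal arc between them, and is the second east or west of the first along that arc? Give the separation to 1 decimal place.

111.8° east

Raw difference: -142.2 − 106.0 = -248.2°.
Normalise into (−180°, 180°]: -248.2° + 360° = 111.8°.
Positive ⇒ the second point lies to the east; separation 111.8°.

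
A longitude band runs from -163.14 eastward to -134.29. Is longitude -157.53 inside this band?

Band width going east from -163.14° to -134.29°: ((-134.29 − -163.14) mod 360) = 28.85°.
Offset of -157.53° east of the west edge: ((-157.53 − -163.14) mod 360) = 5.61°.
5.61° ≤ 28.85° ⇒ inside.

Yes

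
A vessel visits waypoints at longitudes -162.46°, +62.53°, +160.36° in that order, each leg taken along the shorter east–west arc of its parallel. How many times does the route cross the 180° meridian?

Leg 1: -162.46° → +62.53°, shortest Δλ = -135.01° (west) — crosses 180°.
Leg 2: +62.53° → +160.36°, shortest Δλ = 97.83° (east) — does not cross 180°.
Total crossings: 1.

1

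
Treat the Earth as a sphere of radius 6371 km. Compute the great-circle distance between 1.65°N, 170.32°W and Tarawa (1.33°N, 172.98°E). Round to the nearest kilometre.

Δλ = 172.98 − -170.32 = 343.30°; wrapped into (−180°, 180°]: -16.70°.
Δφ = 1.33 − 1.65 = -0.32°.
a = sin²(Δφ/2) + cos φ₁ · cos φ₂ · sin²(Δλ/2) = 0.021082.
c = 2·atan2(√a, √(1−a)) = 0.29142 rad → d = 6371·c ≈ 1856.66 km.

1857 km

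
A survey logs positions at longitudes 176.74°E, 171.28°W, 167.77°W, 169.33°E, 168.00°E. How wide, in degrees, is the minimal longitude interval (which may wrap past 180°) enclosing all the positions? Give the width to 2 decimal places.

24.23°

Sort the longitudes: -171.28°, -167.77°, +168.00°, +169.33°, +176.74°.
Eastward gaps between consecutive values (wrapping around): 3.51°, 335.77°, 1.33°, 7.41°, 11.98°.
Largest gap = 335.77° ⇒ minimal covering band is its complement: 360° − 335.77° = 24.23°.
Band runs from +168.00° eastward to -167.77°, crossing the antimeridian.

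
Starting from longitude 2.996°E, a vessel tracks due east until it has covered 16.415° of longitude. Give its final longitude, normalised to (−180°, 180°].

Start at +2.996°; shift +16.415° → +19.411°.
+19.411° already lies in (−180°, 180°].

19.411°E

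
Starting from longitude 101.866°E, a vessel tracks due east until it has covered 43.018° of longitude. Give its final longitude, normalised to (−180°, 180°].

144.884°E

Start at +101.866°; shift +43.018° → +144.884°.
+144.884° already lies in (−180°, 180°].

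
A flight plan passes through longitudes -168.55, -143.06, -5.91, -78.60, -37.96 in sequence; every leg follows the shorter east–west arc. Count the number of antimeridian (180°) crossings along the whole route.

0

Leg 1: -168.55° → -143.06°, shortest Δλ = 25.49° (east) — does not cross 180°.
Leg 2: -143.06° → -5.91°, shortest Δλ = 137.15° (east) — does not cross 180°.
Leg 3: -5.91° → -78.60°, shortest Δλ = -72.69° (west) — does not cross 180°.
Leg 4: -78.60° → -37.96°, shortest Δλ = 40.64° (east) — does not cross 180°.
Total crossings: 0.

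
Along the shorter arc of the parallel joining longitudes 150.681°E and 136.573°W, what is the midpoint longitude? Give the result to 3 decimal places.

172.946°W

Signed shortest Δλ from +150.681° to -136.573° is +72.746°.
Midpoint longitude = +150.681° + (+72.746°)/2 = +150.681° + 36.373° = +187.054°.
Normalise into (−180°, 180°]: -172.946°.
(The naïve average (+150.681 + -136.573)/2 = 7.054° is on the wrong side of the globe.)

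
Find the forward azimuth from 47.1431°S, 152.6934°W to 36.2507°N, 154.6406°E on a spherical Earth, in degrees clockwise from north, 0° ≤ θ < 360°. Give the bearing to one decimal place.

Δλ = 154.6406 − -152.6934 = 307.3340°; wrapped into (−180°, 180°]: -52.6660°.
θ = atan2( sin Δλ · cos φ₂ , cos φ₁ · sin φ₂ − sin φ₁ · cos φ₂ · cos Δλ )
  = atan2(-0.64121, 0.76071) = -40.128° → normalised to [0°, 360°): 319.872°.

319.9°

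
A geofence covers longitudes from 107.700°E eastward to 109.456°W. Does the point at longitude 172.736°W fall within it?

Band width going east from +107.700° to -109.456°: ((-109.456 − 107.700) mod 360) = 142.844°.
Offset of -172.736° east of the west edge: ((-172.736 − 107.700) mod 360) = 79.564°.
79.564° ≤ 142.844° ⇒ inside.

Yes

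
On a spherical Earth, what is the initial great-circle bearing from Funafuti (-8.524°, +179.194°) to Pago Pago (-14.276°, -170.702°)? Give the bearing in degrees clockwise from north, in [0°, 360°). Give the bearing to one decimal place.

Δλ = -170.702 − 179.194 = -349.896°; wrapped into (−180°, 180°]: 10.104°.
θ = atan2( sin Δλ · cos φ₂ , cos φ₁ · sin φ₂ − sin φ₁ · cos φ₂ · cos Δλ )
  = atan2(0.17002, -0.10245) = 121.073° → normalised to [0°, 360°): 121.073°.

121.1°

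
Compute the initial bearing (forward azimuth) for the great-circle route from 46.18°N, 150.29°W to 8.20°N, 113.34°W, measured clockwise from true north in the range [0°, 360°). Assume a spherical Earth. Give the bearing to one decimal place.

128.4°

Δλ = -113.34 − -150.29 = 36.95°.
θ = atan2( sin Δλ · cos φ₂ , cos φ₁ · sin φ₂ − sin φ₁ · cos φ₂ · cos Δλ )
  = atan2(0.59497, -0.47196) = 128.423° → normalised to [0°, 360°): 128.423°.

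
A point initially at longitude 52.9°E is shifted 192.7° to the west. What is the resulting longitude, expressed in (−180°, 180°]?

Start at +52.9°; shift −192.7° → -139.8°.
-139.8° already lies in (−180°, 180°].

139.8°W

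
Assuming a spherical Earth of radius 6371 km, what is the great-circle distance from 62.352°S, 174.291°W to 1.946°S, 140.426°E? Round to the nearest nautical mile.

4150 nmi

Δλ = 140.426 − -174.291 = 314.717°; wrapped into (−180°, 180°]: -45.283°.
Δφ = -1.946 − -62.352 = 60.406°.
a = sin²(Δφ/2) + cos φ₁ · cos φ₂ · sin²(Δλ/2) = 0.321804.
c = 2·atan2(√a, √(1−a)) = 1.20639 rad → d = 6371·c ≈ 7685.93 km ≈ 4150.07 nmi.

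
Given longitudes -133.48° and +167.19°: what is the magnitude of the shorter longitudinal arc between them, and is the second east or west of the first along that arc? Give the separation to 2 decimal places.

59.33° west

Raw difference: 167.19 − -133.48 = 300.67°.
Normalise into (−180°, 180°]: 300.67° − 360° = -59.33°.
Negative ⇒ the second point lies to the west; separation 59.33°.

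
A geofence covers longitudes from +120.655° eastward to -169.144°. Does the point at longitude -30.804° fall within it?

Band width going east from +120.655° to -169.144°: ((-169.144 − 120.655) mod 360) = 70.201°.
Offset of -30.804° east of the west edge: ((-30.804 − 120.655) mod 360) = 208.541°.
208.541° > 70.201° ⇒ outside.

No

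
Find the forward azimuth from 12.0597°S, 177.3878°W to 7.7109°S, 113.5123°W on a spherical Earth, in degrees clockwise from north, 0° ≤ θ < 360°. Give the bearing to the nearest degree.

93°

Δλ = -113.5123 − -177.3878 = 63.8755°.
θ = atan2( sin Δλ · cos φ₂ , cos φ₁ · sin φ₂ − sin φ₁ · cos φ₂ · cos Δλ )
  = atan2(0.88972, -0.04005) = 92.577° → normalised to [0°, 360°): 92.577°.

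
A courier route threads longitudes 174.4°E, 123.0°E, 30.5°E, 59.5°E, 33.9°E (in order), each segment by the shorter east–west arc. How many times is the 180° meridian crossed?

0

Leg 1: +174.4° → +123.0°, shortest Δλ = -51.4° (west) — does not cross 180°.
Leg 2: +123.0° → +30.5°, shortest Δλ = -92.5° (west) — does not cross 180°.
Leg 3: +30.5° → +59.5°, shortest Δλ = 29.0° (east) — does not cross 180°.
Leg 4: +59.5° → +33.9°, shortest Δλ = -25.6° (west) — does not cross 180°.
Total crossings: 0.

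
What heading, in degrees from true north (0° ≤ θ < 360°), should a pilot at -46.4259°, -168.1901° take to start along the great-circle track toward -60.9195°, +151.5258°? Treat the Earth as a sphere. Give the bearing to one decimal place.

223.3°

Δλ = 151.5258 − -168.1901 = 319.7159°; wrapped into (−180°, 180°]: -40.2841°.
θ = atan2( sin Δλ · cos φ₂ , cos φ₁ · sin φ₂ − sin φ₁ · cos φ₂ · cos Δλ )
  = atan2(-0.31426, -0.33378) = -136.725° → normalised to [0°, 360°): 223.275°.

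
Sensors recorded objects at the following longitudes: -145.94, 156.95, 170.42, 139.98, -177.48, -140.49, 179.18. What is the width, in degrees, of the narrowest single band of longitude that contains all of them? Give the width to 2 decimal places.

79.53°

Sort the longitudes: -177.48°, -145.94°, -140.49°, +139.98°, +156.95°, +170.42°, +179.18°.
Eastward gaps between consecutive values (wrapping around): 31.54°, 5.45°, 280.47°, 16.97°, 13.47°, 8.76°, 3.34°.
Largest gap = 280.47° ⇒ minimal covering band is its complement: 360° − 280.47° = 79.53°.
Band runs from +139.98° eastward to -140.49°, crossing the antimeridian.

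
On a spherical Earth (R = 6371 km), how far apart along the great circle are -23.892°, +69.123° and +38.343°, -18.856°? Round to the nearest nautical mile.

Δλ = -18.856 − 69.123 = -87.979°.
Δφ = 38.343 − -23.892 = 62.235°.
a = sin²(Δφ/2) + cos φ₁ · cos φ₂ · sin²(Δλ/2) = 0.612984.
c = 2·atan2(√a, √(1−a)) = 1.79873 rad → d = 6371·c ≈ 11459.73 km ≈ 6187.76 nmi.

6188 nmi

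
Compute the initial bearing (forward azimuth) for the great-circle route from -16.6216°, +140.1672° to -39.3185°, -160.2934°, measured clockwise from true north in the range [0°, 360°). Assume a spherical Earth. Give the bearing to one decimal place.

126.6°

Δλ = -160.2934 − 140.1672 = -300.4606°; wrapped into (−180°, 180°]: 59.5394°.
θ = atan2( sin Δλ · cos φ₂ , cos φ₁ · sin φ₂ − sin φ₁ · cos φ₂ · cos Δλ )
  = atan2(0.66686, -0.49497) = 126.584° → normalised to [0°, 360°): 126.584°.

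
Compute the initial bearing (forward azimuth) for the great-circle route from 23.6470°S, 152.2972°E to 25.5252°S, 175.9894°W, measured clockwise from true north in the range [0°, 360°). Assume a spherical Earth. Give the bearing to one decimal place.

100.4°

Δλ = -175.9894 − 152.2972 = -328.2866°; wrapped into (−180°, 180°]: 31.7134°.
θ = atan2( sin Δλ · cos φ₂ , cos φ₁ · sin φ₂ − sin φ₁ · cos φ₂ · cos Δλ )
  = atan2(0.47436, -0.08682) = 100.372° → normalised to [0°, 360°): 100.372°.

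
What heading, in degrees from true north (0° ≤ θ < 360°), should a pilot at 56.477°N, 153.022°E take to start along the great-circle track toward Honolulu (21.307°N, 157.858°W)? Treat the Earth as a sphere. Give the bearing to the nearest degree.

114°

Δλ = -157.858 − 153.022 = -310.880°; wrapped into (−180°, 180°]: 49.120°.
θ = atan2( sin Δλ · cos φ₂ , cos φ₁ · sin φ₂ − sin φ₁ · cos φ₂ · cos Δλ )
  = atan2(0.70440, -0.30764) = 113.593° → normalised to [0°, 360°): 113.593°.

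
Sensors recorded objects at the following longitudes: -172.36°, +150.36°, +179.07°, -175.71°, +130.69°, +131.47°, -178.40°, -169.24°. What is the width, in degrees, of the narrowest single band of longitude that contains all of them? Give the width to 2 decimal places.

Sort the longitudes: -178.40°, -175.71°, -172.36°, -169.24°, +130.69°, +131.47°, +150.36°, +179.07°.
Eastward gaps between consecutive values (wrapping around): 2.69°, 3.35°, 3.12°, 299.93°, 0.78°, 18.89°, 28.71°, 2.53°.
Largest gap = 299.93° ⇒ minimal covering band is its complement: 360° − 299.93° = 60.07°.
Band runs from +130.69° eastward to -169.24°, crossing the antimeridian.

60.07°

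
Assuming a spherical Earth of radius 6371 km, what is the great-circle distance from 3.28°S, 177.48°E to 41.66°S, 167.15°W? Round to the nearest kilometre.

Δλ = -167.15 − 177.48 = -344.63°; wrapped into (−180°, 180°]: 15.37°.
Δφ = -41.66 − -3.28 = -38.38°.
a = sin²(Δφ/2) + cos φ₁ · cos φ₂ · sin²(Δλ/2) = 0.121383.
c = 2·atan2(√a, √(1−a)) = 0.71173 rad → d = 6371·c ≈ 4534.43 km.

4534 km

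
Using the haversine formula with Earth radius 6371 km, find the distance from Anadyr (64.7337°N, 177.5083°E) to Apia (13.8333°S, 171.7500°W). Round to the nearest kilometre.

8783 km

Δλ = -171.7500 − 177.5083 = -349.2583°; wrapped into (−180°, 180°]: 10.7417°.
Δφ = -13.8333 − 64.7337 = -78.5670°.
a = sin²(Δφ/2) + cos φ₁ · cos φ₂ · sin²(Δλ/2) = 0.404520.
c = 2·atan2(√a, √(1−a)) = 1.37866 rad → d = 6371·c ≈ 8783.42 km.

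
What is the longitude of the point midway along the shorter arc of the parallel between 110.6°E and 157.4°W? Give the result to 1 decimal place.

Signed shortest Δλ from +110.6° to -157.4° is +92.0°.
Midpoint longitude = +110.6° + (+92.0°)/2 = +110.6° + 46.0° = +156.6°.
(The naïve average (+110.6 + -157.4)/2 = -23.4° is on the wrong side of the globe.)

156.6°E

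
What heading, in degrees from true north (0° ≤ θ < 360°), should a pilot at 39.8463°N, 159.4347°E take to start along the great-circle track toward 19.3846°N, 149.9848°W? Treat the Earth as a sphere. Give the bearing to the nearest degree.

100°

Δλ = -149.9848 − 159.4347 = -309.4195°; wrapped into (−180°, 180°]: 50.5805°.
θ = atan2( sin Δλ · cos φ₂ , cos φ₁ · sin φ₂ − sin φ₁ · cos φ₂ · cos Δλ )
  = atan2(0.72872, -0.12897) = 100.036° → normalised to [0°, 360°): 100.036°.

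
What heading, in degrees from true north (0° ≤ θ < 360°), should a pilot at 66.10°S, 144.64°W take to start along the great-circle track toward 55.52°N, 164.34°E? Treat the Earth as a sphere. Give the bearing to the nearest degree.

Δλ = 164.34 − -144.64 = 308.98°; wrapped into (−180°, 180°]: -51.02°.
θ = atan2( sin Δλ · cos φ₂ , cos φ₁ · sin φ₂ − sin φ₁ · cos φ₂ · cos Δλ )
  = atan2(-0.44008, 0.65955) = -33.713° → normalised to [0°, 360°): 326.287°.

326°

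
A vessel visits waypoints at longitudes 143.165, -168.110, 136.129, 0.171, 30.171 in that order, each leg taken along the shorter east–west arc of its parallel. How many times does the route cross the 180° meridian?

2

Leg 1: +143.165° → -168.110°, shortest Δλ = 48.725° (east) — crosses 180°.
Leg 2: -168.110° → +136.129°, shortest Δλ = -55.761° (west) — crosses 180°.
Leg 3: +136.129° → +0.171°, shortest Δλ = -135.958° (west) — does not cross 180°.
Leg 4: +0.171° → +30.171°, shortest Δλ = 30.0° (east) — does not cross 180°.
Total crossings: 2.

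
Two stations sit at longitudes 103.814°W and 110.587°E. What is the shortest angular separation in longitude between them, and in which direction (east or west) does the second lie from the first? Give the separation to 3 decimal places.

145.599° west

Raw difference: 110.587 − -103.814 = 214.401°.
Normalise into (−180°, 180°]: 214.401° − 360° = -145.599°.
Negative ⇒ the second point lies to the west; separation 145.599°.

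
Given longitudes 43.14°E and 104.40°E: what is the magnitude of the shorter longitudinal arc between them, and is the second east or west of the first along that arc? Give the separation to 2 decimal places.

Raw difference: 104.40 − 43.14 = 61.26°.
Normalise into (−180°, 180°]: 61.26° stays 61.26°.
Positive ⇒ the second point lies to the east; separation 61.26°.

61.26° east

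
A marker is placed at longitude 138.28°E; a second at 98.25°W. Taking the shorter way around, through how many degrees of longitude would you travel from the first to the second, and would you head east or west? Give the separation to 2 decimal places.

123.47° east

Raw difference: -98.25 − 138.28 = -236.53°.
Normalise into (−180°, 180°]: -236.53° + 360° = 123.47°.
Positive ⇒ the second point lies to the east; separation 123.47°.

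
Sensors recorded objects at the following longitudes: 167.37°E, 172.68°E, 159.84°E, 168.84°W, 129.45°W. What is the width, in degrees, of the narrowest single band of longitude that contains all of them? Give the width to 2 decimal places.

70.71°

Sort the longitudes: -168.84°, -129.45°, +159.84°, +167.37°, +172.68°.
Eastward gaps between consecutive values (wrapping around): 39.39°, 289.29°, 7.53°, 5.31°, 18.48°.
Largest gap = 289.29° ⇒ minimal covering band is its complement: 360° − 289.29° = 70.71°.
Band runs from +159.84° eastward to -129.45°, crossing the antimeridian.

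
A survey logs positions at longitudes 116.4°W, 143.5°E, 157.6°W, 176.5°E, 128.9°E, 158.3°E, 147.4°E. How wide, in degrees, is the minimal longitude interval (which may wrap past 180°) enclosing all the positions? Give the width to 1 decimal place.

114.7°

Sort the longitudes: -157.6°, -116.4°, +128.9°, +143.5°, +147.4°, +158.3°, +176.5°.
Eastward gaps between consecutive values (wrapping around): 41.2°, 245.3°, 14.6°, 3.9°, 10.9°, 18.2°, 25.9°.
Largest gap = 245.3° ⇒ minimal covering band is its complement: 360° − 245.3° = 114.7°.
Band runs from +128.9° eastward to -116.4°, crossing the antimeridian.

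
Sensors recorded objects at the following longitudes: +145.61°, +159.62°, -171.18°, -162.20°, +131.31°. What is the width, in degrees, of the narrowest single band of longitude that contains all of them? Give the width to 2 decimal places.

Sort the longitudes: -171.18°, -162.20°, +131.31°, +145.61°, +159.62°.
Eastward gaps between consecutive values (wrapping around): 8.98°, 293.51°, 14.30°, 14.01°, 29.20°.
Largest gap = 293.51° ⇒ minimal covering band is its complement: 360° − 293.51° = 66.49°.
Band runs from +131.31° eastward to -162.20°, crossing the antimeridian.

66.49°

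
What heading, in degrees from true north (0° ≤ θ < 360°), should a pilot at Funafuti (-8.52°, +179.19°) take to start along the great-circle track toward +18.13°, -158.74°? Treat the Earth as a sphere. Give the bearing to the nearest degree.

39°

Δλ = -158.74 − 179.19 = -337.93°; wrapped into (−180°, 180°]: 22.07°.
θ = atan2( sin Δλ · cos φ₂ , cos φ₁ · sin φ₂ − sin φ₁ · cos φ₂ · cos Δλ )
  = atan2(0.35708, 0.43822) = 39.175° → normalised to [0°, 360°): 39.175°.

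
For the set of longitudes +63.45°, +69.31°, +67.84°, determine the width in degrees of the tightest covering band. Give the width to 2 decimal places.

5.86°

Sort the longitudes: +63.45°, +67.84°, +69.31°.
Eastward gaps between consecutive values (wrapping around): 4.39°, 1.47°, 354.14°.
Largest gap = 354.14° ⇒ minimal covering band is its complement: 360° − 354.14° = 5.86°.
Band runs from +63.45° eastward to +69.31°.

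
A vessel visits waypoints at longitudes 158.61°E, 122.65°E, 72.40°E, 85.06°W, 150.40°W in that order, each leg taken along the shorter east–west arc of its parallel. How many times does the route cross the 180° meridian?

0

Leg 1: +158.61° → +122.65°, shortest Δλ = -35.96° (west) — does not cross 180°.
Leg 2: +122.65° → +72.40°, shortest Δλ = -50.25° (west) — does not cross 180°.
Leg 3: +72.40° → -85.06°, shortest Δλ = -157.46° (west) — does not cross 180°.
Leg 4: -85.06° → -150.40°, shortest Δλ = -65.34° (west) — does not cross 180°.
Total crossings: 0.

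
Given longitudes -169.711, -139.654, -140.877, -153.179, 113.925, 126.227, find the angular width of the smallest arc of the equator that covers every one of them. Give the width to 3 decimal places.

106.421°

Sort the longitudes: -169.711°, -153.179°, -140.877°, -139.654°, +113.925°, +126.227°.
Eastward gaps between consecutive values (wrapping around): 16.532°, 12.302°, 1.223°, 253.579°, 12.302°, 64.062°.
Largest gap = 253.579° ⇒ minimal covering band is its complement: 360° − 253.579° = 106.421°.
Band runs from +113.925° eastward to -139.654°, crossing the antimeridian.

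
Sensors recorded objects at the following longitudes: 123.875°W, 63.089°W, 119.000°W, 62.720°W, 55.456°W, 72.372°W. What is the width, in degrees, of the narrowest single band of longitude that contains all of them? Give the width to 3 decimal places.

Sort the longitudes: -123.875°, -119.000°, -72.372°, -63.089°, -62.720°, -55.456°.
Eastward gaps between consecutive values (wrapping around): 4.875°, 46.628°, 9.283°, 0.369°, 7.264°, 291.581°.
Largest gap = 291.581° ⇒ minimal covering band is its complement: 360° − 291.581° = 68.419°.
Band runs from -123.875° eastward to -55.456°.

68.419°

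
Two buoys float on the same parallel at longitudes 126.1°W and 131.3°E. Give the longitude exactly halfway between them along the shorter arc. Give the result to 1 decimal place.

177.4°W

Signed shortest Δλ from -126.1° to +131.3° is -102.6°.
Midpoint longitude = -126.1° + (-102.6°)/2 = -126.1° − 51.3° = -177.4°.
(The naïve average (-126.1 + +131.3)/2 = 2.6° is on the wrong side of the globe.)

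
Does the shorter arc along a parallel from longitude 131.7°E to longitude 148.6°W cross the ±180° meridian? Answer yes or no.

Yes

Naïve |-148.6 − 131.7| = 280.3° > 180°, so the shorter arc goes the other way round — across 180°.
Signed shortest Δλ = ((-148.6 − 131.7 + 180) mod 360) − 180 = 79.7°.
Going east by 79.7° from +131.7° passes through 180° before reaching -148.6°.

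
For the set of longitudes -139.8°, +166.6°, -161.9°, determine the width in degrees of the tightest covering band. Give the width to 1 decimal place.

Sort the longitudes: -161.9°, -139.8°, +166.6°.
Eastward gaps between consecutive values (wrapping around): 22.1°, 306.4°, 31.5°.
Largest gap = 306.4° ⇒ minimal covering band is its complement: 360° − 306.4° = 53.6°.
Band runs from +166.6° eastward to -139.8°, crossing the antimeridian.

53.6°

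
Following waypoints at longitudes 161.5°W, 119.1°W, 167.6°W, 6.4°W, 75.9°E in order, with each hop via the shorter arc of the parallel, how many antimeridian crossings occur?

0

Leg 1: -161.5° → -119.1°, shortest Δλ = 42.4° (east) — does not cross 180°.
Leg 2: -119.1° → -167.6°, shortest Δλ = -48.5° (west) — does not cross 180°.
Leg 3: -167.6° → -6.4°, shortest Δλ = 161.2° (east) — does not cross 180°.
Leg 4: -6.4° → +75.9°, shortest Δλ = 82.3° (east) — does not cross 180°.
Total crossings: 0.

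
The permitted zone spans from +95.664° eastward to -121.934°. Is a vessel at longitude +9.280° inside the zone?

No

Band width going east from +95.664° to -121.934°: ((-121.934 − 95.664) mod 360) = 142.402°.
Offset of +9.280° east of the west edge: ((9.280 − 95.664) mod 360) = 273.616°.
273.616° > 142.402° ⇒ outside.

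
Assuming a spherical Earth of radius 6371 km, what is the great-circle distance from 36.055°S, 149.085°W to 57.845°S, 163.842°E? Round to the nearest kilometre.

Δλ = 163.842 − -149.085 = 312.927°; wrapped into (−180°, 180°]: -47.073°.
Δφ = -57.845 − -36.055 = -21.790°.
a = sin²(Δφ/2) + cos φ₁ · cos φ₂ · sin²(Δλ/2) = 0.104338.
c = 2·atan2(√a, √(1−a)) = 0.65783 rad → d = 6371·c ≈ 4191.01 km.

4191 km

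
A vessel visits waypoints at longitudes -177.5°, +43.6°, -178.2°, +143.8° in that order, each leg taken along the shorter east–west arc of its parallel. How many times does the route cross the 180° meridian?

3

Leg 1: -177.5° → +43.6°, shortest Δλ = -138.9° (west) — crosses 180°.
Leg 2: +43.6° → -178.2°, shortest Δλ = 138.2° (east) — crosses 180°.
Leg 3: -178.2° → +143.8°, shortest Δλ = -38.0° (west) — crosses 180°.
Total crossings: 3.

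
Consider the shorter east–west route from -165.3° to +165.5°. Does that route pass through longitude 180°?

Yes

Naïve |165.5 − -165.3| = 330.8° > 180°, so the shorter arc goes the other way round — across 180°.
Signed shortest Δλ = ((165.5 − -165.3 + 180) mod 360) − 180 = -29.2°.
Going west by 29.2° from -165.3° passes through 180° before reaching +165.5°.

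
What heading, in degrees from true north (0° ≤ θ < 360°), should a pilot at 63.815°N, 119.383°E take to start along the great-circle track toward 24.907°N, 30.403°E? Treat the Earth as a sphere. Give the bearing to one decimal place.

280.7°

Δλ = 30.403 − 119.383 = -88.980°.
θ = atan2( sin Δλ · cos φ₂ , cos φ₁ · sin φ₂ − sin φ₁ · cos φ₂ · cos Δλ )
  = atan2(-0.90685, 0.17135) = -79.300° → normalised to [0°, 360°): 280.700°.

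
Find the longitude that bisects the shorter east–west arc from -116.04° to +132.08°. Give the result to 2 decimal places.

Signed shortest Δλ from -116.04° to +132.08° is -111.88°.
Midpoint longitude = -116.04° + (-111.88°)/2 = -116.04° − 55.94° = -171.98°.
(The naïve average (-116.04 + +132.08)/2 = 8.02° is on the wrong side of the globe.)

-171.98°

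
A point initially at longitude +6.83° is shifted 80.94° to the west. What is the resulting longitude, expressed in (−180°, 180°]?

Start at +6.83°; shift −80.94° → -74.11°.
-74.11° already lies in (−180°, 180°].

-74.11°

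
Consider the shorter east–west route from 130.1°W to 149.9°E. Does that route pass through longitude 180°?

Naïve |149.9 − -130.1| = 280.0° > 180°, so the shorter arc goes the other way round — across 180°.
Signed shortest Δλ = ((149.9 − -130.1 + 180) mod 360) − 180 = -80.0°.
Going west by 80.0° from -130.1° passes through 180° before reaching +149.9°.

Yes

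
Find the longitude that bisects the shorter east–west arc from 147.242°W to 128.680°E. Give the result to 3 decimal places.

170.719°E

Signed shortest Δλ from -147.242° to +128.680° is -84.078°.
Midpoint longitude = -147.242° + (-84.078°)/2 = -147.242° − 42.039° = -189.281°.
Normalise into (−180°, 180°]: +170.719°.
(The naïve average (-147.242 + +128.680)/2 = -9.281° is on the wrong side of the globe.)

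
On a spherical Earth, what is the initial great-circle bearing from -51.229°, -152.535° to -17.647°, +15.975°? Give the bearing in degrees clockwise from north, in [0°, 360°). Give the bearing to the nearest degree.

Δλ = 15.975 − -152.535 = 168.510°.
θ = atan2( sin Δλ · cos φ₂ , cos φ₁ · sin φ₂ − sin φ₁ · cos φ₂ · cos Δλ )
  = atan2(0.18982, -0.91791) = 168.316° → normalised to [0°, 360°): 168.316°.

168°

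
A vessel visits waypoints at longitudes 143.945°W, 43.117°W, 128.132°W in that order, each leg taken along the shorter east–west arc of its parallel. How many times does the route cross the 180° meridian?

0

Leg 1: -143.945° → -43.117°, shortest Δλ = 100.828° (east) — does not cross 180°.
Leg 2: -43.117° → -128.132°, shortest Δλ = -85.015° (west) — does not cross 180°.
Total crossings: 0.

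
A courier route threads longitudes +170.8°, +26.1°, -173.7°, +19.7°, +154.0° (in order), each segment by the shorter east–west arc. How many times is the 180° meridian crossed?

Leg 1: +170.8° → +26.1°, shortest Δλ = -144.7° (west) — does not cross 180°.
Leg 2: +26.1° → -173.7°, shortest Δλ = 160.2° (east) — crosses 180°.
Leg 3: -173.7° → +19.7°, shortest Δλ = -166.6° (west) — crosses 180°.
Leg 4: +19.7° → +154.0°, shortest Δλ = 134.3° (east) — does not cross 180°.
Total crossings: 2.

2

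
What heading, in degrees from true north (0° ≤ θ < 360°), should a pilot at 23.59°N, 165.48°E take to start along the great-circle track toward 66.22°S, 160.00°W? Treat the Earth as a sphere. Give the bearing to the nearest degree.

167°

Δλ = -160.00 − 165.48 = -325.48°; wrapped into (−180°, 180°]: 34.52°.
θ = atan2( sin Δλ · cos φ₂ , cos φ₁ · sin φ₂ − sin φ₁ · cos φ₂ · cos Δλ )
  = atan2(0.22851, -0.97158) = 166.765° → normalised to [0°, 360°): 166.765°.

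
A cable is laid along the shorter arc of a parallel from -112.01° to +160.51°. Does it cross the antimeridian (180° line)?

Yes

Naïve |160.51 − -112.01| = 272.52° > 180°, so the shorter arc goes the other way round — across 180°.
Signed shortest Δλ = ((160.51 − -112.01 + 180) mod 360) − 180 = -87.48°.
Going west by 87.48° from -112.01° passes through 180° before reaching +160.51°.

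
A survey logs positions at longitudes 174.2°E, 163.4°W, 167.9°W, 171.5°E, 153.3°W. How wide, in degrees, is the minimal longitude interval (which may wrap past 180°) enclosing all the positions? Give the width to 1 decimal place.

35.2°

Sort the longitudes: -167.9°, -163.4°, -153.3°, +171.5°, +174.2°.
Eastward gaps between consecutive values (wrapping around): 4.5°, 10.1°, 324.8°, 2.7°, 17.9°.
Largest gap = 324.8° ⇒ minimal covering band is its complement: 360° − 324.8° = 35.2°.
Band runs from +171.5° eastward to -153.3°, crossing the antimeridian.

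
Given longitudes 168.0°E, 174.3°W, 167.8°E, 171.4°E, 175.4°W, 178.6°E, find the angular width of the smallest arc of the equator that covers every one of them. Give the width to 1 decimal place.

17.9°

Sort the longitudes: -175.4°, -174.3°, +167.8°, +168.0°, +171.4°, +178.6°.
Eastward gaps between consecutive values (wrapping around): 1.1°, 342.1°, 0.2°, 3.4°, 7.2°, 6.0°.
Largest gap = 342.1° ⇒ minimal covering band is its complement: 360° − 342.1° = 17.9°.
Band runs from +167.8° eastward to -174.3°, crossing the antimeridian.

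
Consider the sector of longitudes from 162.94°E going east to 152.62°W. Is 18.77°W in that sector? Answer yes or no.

Band width going east from +162.94° to -152.62°: ((-152.62 − 162.94) mod 360) = 44.44°.
Offset of -18.77° east of the west edge: ((-18.77 − 162.94) mod 360) = 178.29°.
178.29° > 44.44° ⇒ outside.

No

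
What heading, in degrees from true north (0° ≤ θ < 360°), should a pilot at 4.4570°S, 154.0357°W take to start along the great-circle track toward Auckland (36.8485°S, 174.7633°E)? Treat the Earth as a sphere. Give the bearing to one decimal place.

Δλ = 174.7633 − -154.0357 = 328.7990°; wrapped into (−180°, 180°]: -31.2010°.
θ = atan2( sin Δλ · cos φ₂ , cos φ₁ · sin φ₂ − sin φ₁ · cos φ₂ · cos Δλ )
  = atan2(-0.41455, -0.54470) = -142.726° → normalised to [0°, 360°): 217.274°.

217.3°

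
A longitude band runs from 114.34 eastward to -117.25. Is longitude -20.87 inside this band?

Band width going east from +114.34° to -117.25°: ((-117.25 − 114.34) mod 360) = 128.41°.
Offset of -20.87° east of the west edge: ((-20.87 − 114.34) mod 360) = 224.79°.
224.79° > 128.41° ⇒ outside.

No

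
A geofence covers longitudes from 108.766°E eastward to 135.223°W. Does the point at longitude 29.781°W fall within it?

No

Band width going east from +108.766° to -135.223°: ((-135.223 − 108.766) mod 360) = 116.011°.
Offset of -29.781° east of the west edge: ((-29.781 − 108.766) mod 360) = 221.453°.
221.453° > 116.011° ⇒ outside.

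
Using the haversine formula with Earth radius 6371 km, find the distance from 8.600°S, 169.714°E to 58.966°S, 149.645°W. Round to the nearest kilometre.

Δλ = -149.645 − 169.714 = -319.359°; wrapped into (−180°, 180°]: 40.641°.
Δφ = -58.966 − -8.600 = -50.366°.
a = sin²(Δφ/2) + cos φ₁ · cos φ₂ · sin²(Δλ/2) = 0.242534.
c = 2·atan2(√a, √(1−a)) = 1.02987 rad → d = 6371·c ≈ 6561.29 km.

6561 km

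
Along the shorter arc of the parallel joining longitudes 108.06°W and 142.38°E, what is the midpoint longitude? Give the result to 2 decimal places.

162.84°W

Signed shortest Δλ from -108.06° to +142.38° is -109.56°.
Midpoint longitude = -108.06° + (-109.56°)/2 = -108.06° − 54.78° = -162.84°.
(The naïve average (-108.06 + +142.38)/2 = 17.16° is on the wrong side of the globe.)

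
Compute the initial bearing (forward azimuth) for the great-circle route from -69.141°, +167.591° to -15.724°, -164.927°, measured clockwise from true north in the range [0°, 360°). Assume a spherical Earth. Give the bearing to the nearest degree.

Δλ = -164.927 − 167.591 = -332.518°; wrapped into (−180°, 180°]: 27.482°.
θ = atan2( sin Δλ · cos φ₂ , cos φ₁ · sin φ₂ − sin φ₁ · cos φ₂ · cos Δλ )
  = atan2(0.44420, 0.70149) = 32.343° → normalised to [0°, 360°): 32.343°.

32°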